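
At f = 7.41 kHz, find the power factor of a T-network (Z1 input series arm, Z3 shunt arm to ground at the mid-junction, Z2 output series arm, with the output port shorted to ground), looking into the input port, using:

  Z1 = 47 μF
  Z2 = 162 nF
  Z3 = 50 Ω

Step 1 — Angular frequency: ω = 2π·f = 2π·7410 = 4.656e+04 rad/s.
Step 2 — Component impedances:
  Z1: Z = 1/(jωC) = -j/(ω·C) = 0 - j0.457 Ω
  Z2: Z = 1/(jωC) = -j/(ω·C) = 0 - j132.6 Ω
  Z3: Z = R = 50 Ω
Step 3 — With the output port shorted to ground, the output series arm Z2 runs from the junction to ground; the shunt arm Z3 also runs from the junction to ground. They appear in parallel: Z3 || Z2 = 43.77 - j16.51 Ω.
Step 4 — Series with input arm Z1: Z_in = Z1 + (Z3 || Z2) = 43.77 - j16.97 Ω = 46.95∠-21.2° Ω.
Step 5 — Power factor: PF = cos(φ) = Re(Z)/|Z| = 43.774/46.947 = 0.9324.
Step 6 — Type: Im(Z) = -16.97 ⇒ leading (phase φ = -21.2°).

PF = 0.9324 (leading, φ = -21.2°)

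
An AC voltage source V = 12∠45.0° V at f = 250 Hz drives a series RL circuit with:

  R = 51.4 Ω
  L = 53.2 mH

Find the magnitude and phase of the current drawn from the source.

Step 1 — Angular frequency: ω = 2π·f = 2π·250 = 1571 rad/s.
Step 2 — Component impedances:
  R: Z = R = 51.4 Ω
  L: Z = jωL = j·1571·0.0532 = 0 + j83.57 Ω
Step 3 — Series combination: Z_total = R + L = 51.4 + j83.57 Ω = 98.11∠58.4° Ω.
Step 4 — Source phasor: V = 12∠45.0° V = 8.485 + j8.485 V.
Step 5 — Ohm's law: I = V / Z_total = (8.485 + j8.485) / (51.4 + j83.57) = 0.119 - j0.02836 A.
Step 6 — Convert to polar: |I| = 0.1223 A, ∠I = -13.4°.

I = 0.1223∠-13.4° A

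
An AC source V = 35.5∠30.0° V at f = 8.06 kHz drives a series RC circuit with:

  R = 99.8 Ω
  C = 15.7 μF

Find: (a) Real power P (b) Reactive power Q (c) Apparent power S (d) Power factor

Step 1 — Angular frequency: ω = 2π·f = 2π·8060 = 5.064e+04 rad/s.
Step 2 — Component impedances:
  R: Z = R = 99.8 Ω
  C: Z = 1/(jωC) = -j/(ω·C) = 0 - j1.258 Ω
Step 3 — Series combination: Z_total = R + C = 99.8 - j1.258 Ω = 99.81∠-0.7° Ω.
Step 4 — Source phasor: V = 35.5∠30.0° V = 30.74 + j17.75 V.
Step 5 — Current: I = V / Z = 0.3058 + j0.1817 A = 0.3557∠30.7° A.
Step 6 — Complex power: S = V·I* = 12.63 - j0.1591 VA.
Step 7 — Real power: P = Re(S) = 12.63 W.
Step 8 — Reactive power: Q = Im(S) = -0.1591 VAR.
Step 9 — Apparent power: |S| = 12.63 VA.
Step 10 — Power factor: PF = P/|S| = 0.9999 (leading).

(a) P = 12.63 W  (b) Q = -0.1591 VAR  (c) S = 12.63 VA  (d) PF = 0.9999 (leading)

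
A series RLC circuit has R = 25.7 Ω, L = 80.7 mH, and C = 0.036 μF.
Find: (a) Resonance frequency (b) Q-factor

Step 1 — Resonance condition Im(Z)=0 gives ω₀ = 1/√(LC).
Step 2 — ω₀ = 1/√(0.0807·3.6e-08) = 1.855e+04 rad/s.
Step 3 — f₀ = ω₀/(2π) = 2953 Hz.
Step 4 — Series Q: Q = ω₀L/R = 1.855e+04·0.0807/25.7 = 58.26.

(a) f₀ = 2953 Hz  (b) Q = 58.26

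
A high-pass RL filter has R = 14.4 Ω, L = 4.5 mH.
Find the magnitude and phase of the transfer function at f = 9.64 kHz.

Step 1 — Angular frequency: ω = 2π·9640 = 6.057e+04 rad/s.
Step 2 — Transfer function: H(jω) = jωL/(R + jωL).
Step 3 — Numerator jωL = j·272.6; denominator R + jωL = 14.4 + j272.6.
Step 4 — H = 0.9972 + j0.05268.
Step 5 — Magnitude: |H| = 0.9986 (-0.0 dB); phase: φ = 3.0°.

|H| = 0.9986 (-0.0 dB), φ = 3.0°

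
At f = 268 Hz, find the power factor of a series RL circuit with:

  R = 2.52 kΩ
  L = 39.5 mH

Step 1 — Angular frequency: ω = 2π·f = 2π·268 = 1684 rad/s.
Step 2 — Component impedances:
  R: Z = R = 2520 Ω
  L: Z = jωL = j·1684·0.0395 = 0 + j66.51 Ω
Step 3 — Series combination: Z_total = R + L = 2520 + j66.51 Ω = 2521∠1.5° Ω.
Step 4 — Power factor: PF = cos(φ) = Re(Z)/|Z| = 2520/2520.88 = 0.9997.
Step 5 — Type: Im(Z) = 66.51 ⇒ lagging (phase φ = 1.5°).

PF = 0.9997 (lagging, φ = 1.5°)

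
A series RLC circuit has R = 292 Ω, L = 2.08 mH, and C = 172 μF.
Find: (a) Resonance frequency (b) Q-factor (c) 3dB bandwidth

Step 1 — Resonance: ω₀ = 1/√(LC) = 1/√(0.00208·0.000172) = 1672 rad/s.
Step 2 — f₀ = ω₀/(2π) = 266.1 Hz.
Step 3 — Series Q: Q = ω₀L/R = 1672·0.00208/292 = 0.01191.
Step 4 — Bandwidth: Δω = ω₀/Q = 1.404e+05 rad/s; BW = Δω/(2π) = 2.234e+04 Hz.

(a) f₀ = 266.1 Hz  (b) Q = 0.01191  (c) BW = 2.234e+04 Hz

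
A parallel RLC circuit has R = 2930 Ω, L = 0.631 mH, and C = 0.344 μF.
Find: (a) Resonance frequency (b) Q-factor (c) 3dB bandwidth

Step 1 — Resonance: ω₀ = 1/√(LC) = 1/√(0.000631·3.44e-07) = 6.787e+04 rad/s.
Step 2 — f₀ = ω₀/(2π) = 1.08e+04 Hz.
Step 3 — Parallel Q: Q = R/(ω₀L) = 2930/(6.787e+04·0.000631) = 68.41.
Step 4 — Bandwidth: Δω = ω₀/Q = 992.1 rad/s; BW = Δω/(2π) = 157.9 Hz.

(a) f₀ = 1.08e+04 Hz  (b) Q = 68.41  (c) BW = 157.9 Hz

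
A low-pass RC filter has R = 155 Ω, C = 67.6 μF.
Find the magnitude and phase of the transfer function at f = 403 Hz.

Step 1 — Angular frequency: ω = 2π·403 = 2532 rad/s.
Step 2 — Transfer function: H(jω) = 1/(1 + jωRC).
Step 3 — Denominator: 1 + jωRC = 1 + j·2532·155·6.76e-05 = 1 + j26.53.
Step 4 — H = 0.001419 - j0.03764.
Step 5 — Magnitude: |H| = 0.03766 (-28.5 dB); phase: φ = -87.8°.

|H| = 0.03766 (-28.5 dB), φ = -87.8°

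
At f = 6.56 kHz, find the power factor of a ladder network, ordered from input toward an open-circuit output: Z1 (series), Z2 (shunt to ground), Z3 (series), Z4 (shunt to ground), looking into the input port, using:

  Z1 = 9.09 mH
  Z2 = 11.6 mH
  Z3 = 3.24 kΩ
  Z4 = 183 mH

Step 1 — Angular frequency: ω = 2π·f = 2π·6560 = 4.122e+04 rad/s.
Step 2 — Component impedances:
  Z1: Z = jωL = j·4.122e+04·0.00909 = 0 + j374.7 Ω
  Z2: Z = jωL = j·4.122e+04·0.0116 = 0 + j478.1 Ω
  Z3: Z = R = 3240 Ω
  Z4: Z = jωL = j·4.122e+04·0.183 = 0 + j7543 Ω
Step 3 — Ladder network (open output): work backward from the far end, alternating series and parallel combinations. Z_in = 9.898 + j828.3 Ω = 828.4∠89.3° Ω.
Step 4 — Power factor: PF = cos(φ) = Re(Z)/|Z| = 9.898/828.4 = 0.01195.
Step 5 — Type: Im(Z) = 828.3 ⇒ lagging (phase φ = 89.3°).

PF = 0.01195 (lagging, φ = 89.3°)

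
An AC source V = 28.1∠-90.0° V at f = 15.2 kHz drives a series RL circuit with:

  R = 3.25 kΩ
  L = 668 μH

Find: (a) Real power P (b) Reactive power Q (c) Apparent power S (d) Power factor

Step 1 — Angular frequency: ω = 2π·f = 2π·1.52e+04 = 9.55e+04 rad/s.
Step 2 — Component impedances:
  R: Z = R = 3250 Ω
  L: Z = jωL = j·9.55e+04·0.000668 = 0 + j63.8 Ω
Step 3 — Series combination: Z_total = R + L = 3250 + j63.8 Ω = 3251∠1.1° Ω.
Step 4 — Source phasor: V = 28.1∠-90.0° V = 0 - j28.1 V.
Step 5 — Current: I = V / Z = -0.0001697 - j0.008643 A = 0.008644∠-91.1° A.
Step 6 — Complex power: S = V·I* = 0.2429 + j0.004767 VA.
Step 7 — Real power: P = Re(S) = 0.2429 W.
Step 8 — Reactive power: Q = Im(S) = 0.004767 VAR.
Step 9 — Apparent power: |S| = 0.2429 VA.
Step 10 — Power factor: PF = P/|S| = 0.9998 (lagging).

(a) P = 0.2429 W  (b) Q = 0.004767 VAR  (c) S = 0.2429 VA  (d) PF = 0.9998 (lagging)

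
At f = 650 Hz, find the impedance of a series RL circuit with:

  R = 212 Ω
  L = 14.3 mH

Step 1 — Angular frequency: ω = 2π·f = 2π·650 = 4084 rad/s.
Step 2 — Component impedances:
  R: Z = R = 212 Ω
  L: Z = jωL = j·4084·0.0143 = 0 + j58.4 Ω
Step 3 — Series combination: Z_total = R + L = 212 + j58.4 Ω = 219.9∠15.4° Ω.

Z = 212 + j58.4 Ω = 219.9∠15.4° Ω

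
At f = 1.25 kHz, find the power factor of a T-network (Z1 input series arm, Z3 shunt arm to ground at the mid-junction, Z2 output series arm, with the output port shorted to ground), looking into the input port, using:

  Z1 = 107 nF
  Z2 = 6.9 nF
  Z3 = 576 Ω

Step 1 — Angular frequency: ω = 2π·f = 2π·1250 = 7854 rad/s.
Step 2 — Component impedances:
  Z1: Z = 1/(jωC) = -j/(ω·C) = 0 - j1190 Ω
  Z2: Z = 1/(jωC) = -j/(ω·C) = 0 - j1.845e+04 Ω
  Z3: Z = R = 576 Ω
Step 3 — With the output port shorted to ground, the output series arm Z2 runs from the junction to ground; the shunt arm Z3 also runs from the junction to ground. They appear in parallel: Z3 || Z2 = 575.4 - j17.96 Ω.
Step 4 — Series with input arm Z1: Z_in = Z1 + (Z3 || Z2) = 575.4 - j1208 Ω = 1338∠-64.5° Ω.
Step 5 — Power factor: PF = cos(φ) = Re(Z)/|Z| = 575.44/1338 = 0.4301.
Step 6 — Type: Im(Z) = -1208 ⇒ leading (phase φ = -64.5°).

PF = 0.4301 (leading, φ = -64.5°)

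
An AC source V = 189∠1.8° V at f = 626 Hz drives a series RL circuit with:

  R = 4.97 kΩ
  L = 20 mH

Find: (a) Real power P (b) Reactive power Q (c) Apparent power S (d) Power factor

Step 1 — Angular frequency: ω = 2π·f = 2π·626 = 3933 rad/s.
Step 2 — Component impedances:
  R: Z = R = 4970 Ω
  L: Z = jωL = j·3933·0.02 = 0 + j78.67 Ω
Step 3 — Series combination: Z_total = R + L = 4970 + j78.67 Ω = 4971∠0.9° Ω.
Step 4 — Source phasor: V = 189∠1.8° V = 188.9 + j5.937 V.
Step 5 — Current: I = V / Z = 0.03802 + j0.0005927 A = 0.03802∠0.9° A.
Step 6 — Complex power: S = V·I* = 7.186 + j0.1137 VA.
Step 7 — Real power: P = Re(S) = 7.186 W.
Step 8 — Reactive power: Q = Im(S) = 0.1137 VAR.
Step 9 — Apparent power: |S| = 7.186 VA.
Step 10 — Power factor: PF = P/|S| = 0.9999 (lagging).

(a) P = 7.186 W  (b) Q = 0.1137 VAR  (c) S = 7.186 VA  (d) PF = 0.9999 (lagging)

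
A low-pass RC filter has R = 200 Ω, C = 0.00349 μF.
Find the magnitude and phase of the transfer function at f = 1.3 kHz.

Step 1 — Angular frequency: ω = 2π·1300 = 8168 rad/s.
Step 2 — Transfer function: H(jω) = 1/(1 + jωRC).
Step 3 — Denominator: 1 + jωRC = 1 + j·8168·200·3.49e-09 = 1 + j0.005701.
Step 4 — H = 1 - j0.005701.
Step 5 — Magnitude: |H| = 1 (-0.0 dB); phase: φ = -0.3°.

|H| = 1 (-0.0 dB), φ = -0.3°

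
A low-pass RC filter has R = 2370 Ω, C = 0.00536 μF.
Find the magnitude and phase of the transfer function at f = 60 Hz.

Step 1 — Angular frequency: ω = 2π·60 = 377 rad/s.
Step 2 — Transfer function: H(jω) = 1/(1 + jωRC).
Step 3 — Denominator: 1 + jωRC = 1 + j·377·2370·5.36e-09 = 1 + j0.004789.
Step 4 — H = 1 - j0.004789.
Step 5 — Magnitude: |H| = 1 (-0.0 dB); phase: φ = -0.3°.

|H| = 1 (-0.0 dB), φ = -0.3°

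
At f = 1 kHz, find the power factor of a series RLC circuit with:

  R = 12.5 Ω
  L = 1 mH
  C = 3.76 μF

Step 1 — Angular frequency: ω = 2π·f = 2π·1000 = 6283 rad/s.
Step 2 — Component impedances:
  R: Z = R = 12.5 Ω
  L: Z = jωL = j·6283·0.001 = 0 + j6.283 Ω
  C: Z = 1/(jωC) = -j/(ω·C) = 0 - j42.33 Ω
Step 3 — Series combination: Z_total = R + L + C = 12.5 - j36.05 Ω = 38.15∠-70.9° Ω.
Step 4 — Power factor: PF = cos(φ) = Re(Z)/|Z| = 12.5/38.151 = 0.3276.
Step 5 — Type: Im(Z) = -36.05 ⇒ leading (phase φ = -70.9°).

PF = 0.3276 (leading, φ = -70.9°)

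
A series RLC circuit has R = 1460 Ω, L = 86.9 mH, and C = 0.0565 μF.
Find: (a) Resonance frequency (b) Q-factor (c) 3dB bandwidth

Step 1 — Resonance condition Im(Z)=0 gives ω₀ = 1/√(LC).
Step 2 — ω₀ = 1/√(0.0869·5.65e-08) = 1.427e+04 rad/s.
Step 3 — f₀ = ω₀/(2π) = 2271 Hz.
Step 4 — Series Q: Q = ω₀L/R = 1.427e+04·0.0869/1460 = 0.8494.
Step 5 — 3dB bandwidth: Δω = ω₀/Q = 1.68e+04 rad/s; BW = Δω/(2π) = 2674 Hz.

(a) f₀ = 2271 Hz  (b) Q = 0.8494  (c) BW = 2674 Hz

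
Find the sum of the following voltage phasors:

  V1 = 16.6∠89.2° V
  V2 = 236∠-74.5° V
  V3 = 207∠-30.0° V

Step 1 — Convert each phasor to rectangular form:
  V1 = 16.6·(cos(89.2°) + j·sin(89.2°)) = 0.2318 + j16.6 V
  V2 = 236·(cos(-74.5°) + j·sin(-74.5°)) = 63.07 - j227.4 V
  V3 = 207·(cos(-30.0°) + j·sin(-30.0°)) = 179.3 - j103.5 V
Step 2 — Sum components: V_total = 242.6 - j314.3 V.
Step 3 — Convert to polar: |V_total| = 397 V, ∠V_total = -52.3°.

V_total = 397∠-52.3° V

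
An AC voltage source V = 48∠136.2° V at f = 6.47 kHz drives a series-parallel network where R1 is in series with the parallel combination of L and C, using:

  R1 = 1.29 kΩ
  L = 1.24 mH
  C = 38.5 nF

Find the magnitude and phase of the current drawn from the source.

Step 1 — Angular frequency: ω = 2π·f = 2π·6470 = 4.065e+04 rad/s.
Step 2 — Component impedances:
  R1: Z = R = 1290 Ω
  L: Z = jωL = j·4.065e+04·0.00124 = 0 + j50.41 Ω
  C: Z = 1/(jωC) = -j/(ω·C) = 0 - j638.9 Ω
Step 3 — Parallel branch: L || C = 1/(1/L + 1/C) = 0 + j54.73 Ω.
Step 4 — Series with R1: Z_total = R1 + (L || C) = 1290 + j54.73 Ω = 1291∠2.4° Ω.
Step 5 — Source phasor: V = 48∠136.2° V = -34.64 + j33.22 V.
Step 6 — Ohm's law: I = V / Z_total = (-34.64 + j33.22) / (1290 + j54.73) = -0.02572 + j0.02685 A.
Step 7 — Convert to polar: |I| = 0.03718 A, ∠I = 133.8°.

I = 0.03718∠133.8° A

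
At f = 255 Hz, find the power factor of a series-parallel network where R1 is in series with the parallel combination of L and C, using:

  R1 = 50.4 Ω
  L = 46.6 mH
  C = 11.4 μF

Step 1 — Angular frequency: ω = 2π·f = 2π·255 = 1602 rad/s.
Step 2 — Component impedances:
  R1: Z = R = 50.4 Ω
  L: Z = jωL = j·1602·0.0466 = 0 + j74.66 Ω
  C: Z = 1/(jωC) = -j/(ω·C) = 0 - j54.75 Ω
Step 3 — Parallel branch: L || C = 1/(1/L + 1/C) = 0 - j205.3 Ω.
Step 4 — Series with R1: Z_total = R1 + (L || C) = 50.4 - j205.3 Ω = 211.4∠-76.2° Ω.
Step 5 — Power factor: PF = cos(φ) = Re(Z)/|Z| = 50.4/211.36 = 0.2385.
Step 6 — Type: Im(Z) = -205.3 ⇒ leading (phase φ = -76.2°).

PF = 0.2385 (leading, φ = -76.2°)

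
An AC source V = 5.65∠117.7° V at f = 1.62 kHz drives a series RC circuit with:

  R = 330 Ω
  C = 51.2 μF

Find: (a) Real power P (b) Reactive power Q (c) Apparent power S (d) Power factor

Step 1 — Angular frequency: ω = 2π·f = 2π·1620 = 1.018e+04 rad/s.
Step 2 — Component impedances:
  R: Z = R = 330 Ω
  C: Z = 1/(jωC) = -j/(ω·C) = 0 - j1.919 Ω
Step 3 — Series combination: Z_total = R + C = 330 - j1.919 Ω = 330∠-0.3° Ω.
Step 4 — Source phasor: V = 5.65∠117.7° V = -2.626 + j5.002 V.
Step 5 — Current: I = V / Z = -0.008047 + j0.01511 A = 0.01712∠118.0° A.
Step 6 — Complex power: S = V·I* = 0.09673 - j0.0005625 VA.
Step 7 — Real power: P = Re(S) = 0.09673 W.
Step 8 — Reactive power: Q = Im(S) = -0.0005625 VAR.
Step 9 — Apparent power: |S| = 0.09673 VA.
Step 10 — Power factor: PF = P/|S| = 1 (leading).

(a) P = 0.09673 W  (b) Q = -0.0005625 VAR  (c) S = 0.09673 VA  (d) PF = 1 (leading)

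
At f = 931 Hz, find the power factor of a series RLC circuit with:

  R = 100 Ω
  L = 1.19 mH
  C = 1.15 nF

Step 1 — Angular frequency: ω = 2π·f = 2π·931 = 5850 rad/s.
Step 2 — Component impedances:
  R: Z = R = 100 Ω
  L: Z = jωL = j·5850·0.00119 = 0 + j6.961 Ω
  C: Z = 1/(jωC) = -j/(ω·C) = 0 - j1.487e+05 Ω
Step 3 — Series combination: Z_total = R + L + C = 100 - j1.486e+05 Ω = 1.486e+05∠-90.0° Ω.
Step 4 — Power factor: PF = cos(φ) = Re(Z)/|Z| = 100/1.4865e+05 = 0.0006727.
Step 5 — Type: Im(Z) = -1.486e+05 ⇒ leading (phase φ = -90.0°).

PF = 0.0006727 (leading, φ = -90.0°)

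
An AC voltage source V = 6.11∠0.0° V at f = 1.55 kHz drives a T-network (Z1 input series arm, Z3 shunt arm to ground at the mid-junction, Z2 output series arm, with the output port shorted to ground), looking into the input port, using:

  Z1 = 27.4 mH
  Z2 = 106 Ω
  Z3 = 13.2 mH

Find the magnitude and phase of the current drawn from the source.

Step 1 — Angular frequency: ω = 2π·f = 2π·1550 = 9739 rad/s.
Step 2 — Component impedances:
  Z1: Z = jωL = j·9739·0.0274 = 0 + j266.8 Ω
  Z2: Z = R = 106 Ω
  Z3: Z = jωL = j·9739·0.0132 = 0 + j128.6 Ω
Step 3 — With the output port shorted to ground, the output series arm Z2 runs from the junction to ground; the shunt arm Z3 also runs from the junction to ground. They appear in parallel: Z3 || Z2 = 63.1 + j52.03 Ω.
Step 4 — Series with input arm Z1: Z_in = Z1 + (Z3 || Z2) = 63.1 + j318.9 Ω = 325.1∠78.8° Ω.
Step 5 — Source phasor: V = 6.11∠0.0° V = 6.11 V.
Step 6 — Ohm's law: I = V / Z_total = (6.11) / (63.1 + j318.9) = 0.003649 - j0.01844 A.
Step 7 — Convert to polar: |I| = 0.0188 A, ∠I = -78.8°.

I = 0.0188∠-78.8° A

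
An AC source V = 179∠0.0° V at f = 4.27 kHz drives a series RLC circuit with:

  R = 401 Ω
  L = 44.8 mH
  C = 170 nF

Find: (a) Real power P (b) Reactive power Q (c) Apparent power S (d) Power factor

Step 1 — Angular frequency: ω = 2π·f = 2π·4270 = 2.683e+04 rad/s.
Step 2 — Component impedances:
  R: Z = R = 401 Ω
  L: Z = jωL = j·2.683e+04·0.0448 = 0 + j1202 Ω
  C: Z = 1/(jωC) = -j/(ω·C) = 0 - j219.3 Ω
Step 3 — Series combination: Z_total = R + L + C = 401 + j982.7 Ω = 1061∠67.8° Ω.
Step 4 — Source phasor: V = 179∠0.0° V = 179 V.
Step 5 — Current: I = V / Z = 0.06372 - j0.1562 A = 0.1687∠-67.8° A.
Step 6 — Complex power: S = V·I* = 11.41 + j27.95 VA.
Step 7 — Real power: P = Re(S) = 11.41 W.
Step 8 — Reactive power: Q = Im(S) = 27.95 VAR.
Step 9 — Apparent power: |S| = 30.19 VA.
Step 10 — Power factor: PF = P/|S| = 0.3778 (lagging).

(a) P = 11.41 W  (b) Q = 27.95 VAR  (c) S = 30.19 VA  (d) PF = 0.3778 (lagging)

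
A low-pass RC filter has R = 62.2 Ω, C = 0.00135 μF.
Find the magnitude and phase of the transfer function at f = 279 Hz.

Step 1 — Angular frequency: ω = 2π·279 = 1753 rad/s.
Step 2 — Transfer function: H(jω) = 1/(1 + jωRC).
Step 3 — Denominator: 1 + jωRC = 1 + j·1753·62.2·1.35e-09 = 1 + j0.0001472.
Step 4 — H = 1 - j0.0001472.
Step 5 — Magnitude: |H| = 1 (-0.0 dB); phase: φ = -0.0°.

|H| = 1 (-0.0 dB), φ = -0.0°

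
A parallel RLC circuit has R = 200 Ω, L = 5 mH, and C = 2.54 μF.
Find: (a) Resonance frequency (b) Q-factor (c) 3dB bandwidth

Step 1 — Resonance: ω₀ = 1/√(LC) = 1/√(0.005·2.54e-06) = 8874 rad/s.
Step 2 — f₀ = ω₀/(2π) = 1412 Hz.
Step 3 — Parallel Q: Q = R/(ω₀L) = 200/(8874·0.005) = 4.508.
Step 4 — Bandwidth: Δω = ω₀/Q = 1969 rad/s; BW = Δω/(2π) = 313.3 Hz.

(a) f₀ = 1412 Hz  (b) Q = 4.508  (c) BW = 313.3 Hz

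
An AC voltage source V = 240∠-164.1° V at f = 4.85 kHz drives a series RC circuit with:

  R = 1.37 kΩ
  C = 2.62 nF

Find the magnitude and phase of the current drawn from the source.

Step 1 — Angular frequency: ω = 2π·f = 2π·4850 = 3.047e+04 rad/s.
Step 2 — Component impedances:
  R: Z = R = 1370 Ω
  C: Z = 1/(jωC) = -j/(ω·C) = 0 - j1.252e+04 Ω
Step 3 — Series combination: Z_total = R + C = 1370 - j1.252e+04 Ω = 1.26e+04∠-83.8° Ω.
Step 4 — Source phasor: V = 240∠-164.1° V = -230.8 - j65.75 V.
Step 5 — Ohm's law: I = V / Z_total = (-230.8 - j65.75) / (1370 - j1.252e+04) = 0.003196 - j0.01878 A.
Step 6 — Convert to polar: |I| = 0.01905 A, ∠I = -80.3°.

I = 0.01905∠-80.3° A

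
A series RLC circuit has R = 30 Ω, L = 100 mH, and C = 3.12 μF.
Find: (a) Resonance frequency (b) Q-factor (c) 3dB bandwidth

Step 1 — Resonance condition Im(Z)=0 gives ω₀ = 1/√(LC).
Step 2 — ω₀ = 1/√(0.1·3.12e-06) = 1790 rad/s.
Step 3 — f₀ = ω₀/(2π) = 284.9 Hz.
Step 4 — Series Q: Q = ω₀L/R = 1790·0.1/30 = 5.968.
Step 5 — 3dB bandwidth: Δω = ω₀/Q = 300 rad/s; BW = Δω/(2π) = 47.75 Hz.

(a) f₀ = 284.9 Hz  (b) Q = 5.968  (c) BW = 47.75 Hz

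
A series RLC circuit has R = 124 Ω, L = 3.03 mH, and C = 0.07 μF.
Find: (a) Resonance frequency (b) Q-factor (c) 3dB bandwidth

Step 1 — Resonance: ω₀ = 1/√(LC) = 1/√(0.00303·7e-08) = 6.866e+04 rad/s.
Step 2 — f₀ = ω₀/(2π) = 1.093e+04 Hz.
Step 3 — Series Q: Q = ω₀L/R = 6.866e+04·0.00303/124 = 1.678.
Step 4 — Bandwidth: Δω = ω₀/Q = 4.092e+04 rad/s; BW = Δω/(2π) = 6513 Hz.

(a) f₀ = 1.093e+04 Hz  (b) Q = 1.678  (c) BW = 6513 Hz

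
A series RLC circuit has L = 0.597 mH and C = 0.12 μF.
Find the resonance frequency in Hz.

Step 1 — Resonance condition Im(Z)=0 gives ω₀ = 1/√(LC).
Step 2 — ω₀ = 1/√(0.000597·1.2e-07) = 1.181e+05 rad/s.
Step 3 — f₀ = ω₀/(2π) = 1.88e+04 Hz.

f₀ = 1.88e+04 Hz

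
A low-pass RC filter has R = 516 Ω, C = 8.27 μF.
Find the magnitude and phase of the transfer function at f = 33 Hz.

Step 1 — Angular frequency: ω = 2π·33 = 207.3 rad/s.
Step 2 — Transfer function: H(jω) = 1/(1 + jωRC).
Step 3 — Denominator: 1 + jωRC = 1 + j·207.3·516·8.27e-06 = 1 + j0.8848.
Step 4 — H = 0.5609 - j0.4963.
Step 5 — Magnitude: |H| = 0.7489 (-2.5 dB); phase: φ = -41.5°.

|H| = 0.7489 (-2.5 dB), φ = -41.5°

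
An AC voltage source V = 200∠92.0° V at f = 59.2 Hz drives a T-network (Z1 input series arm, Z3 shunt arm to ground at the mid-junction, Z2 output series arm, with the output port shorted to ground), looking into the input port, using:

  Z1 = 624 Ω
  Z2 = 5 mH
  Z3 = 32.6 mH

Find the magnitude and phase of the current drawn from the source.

Step 1 — Angular frequency: ω = 2π·f = 2π·59.2 = 372 rad/s.
Step 2 — Component impedances:
  Z1: Z = R = 624 Ω
  Z2: Z = jωL = j·372·0.005 = 0 + j1.86 Ω
  Z3: Z = jωL = j·372·0.0326 = 0 + j12.13 Ω
Step 3 — With the output port shorted to ground, the output series arm Z2 runs from the junction to ground; the shunt arm Z3 also runs from the junction to ground. They appear in parallel: Z3 || Z2 = 0 + j1.613 Ω.
Step 4 — Series with input arm Z1: Z_in = Z1 + (Z3 || Z2) = 624 + j1.613 Ω = 624∠0.1° Ω.
Step 5 — Source phasor: V = 200∠92.0° V = -6.98 + j199.9 V.
Step 6 — Ohm's law: I = V / Z_total = (-6.98 + j199.9) / (624 + j1.613) = -0.01036 + j0.3203 A.
Step 7 — Convert to polar: |I| = 0.3205 A, ∠I = 91.9°.

I = 0.3205∠91.9° A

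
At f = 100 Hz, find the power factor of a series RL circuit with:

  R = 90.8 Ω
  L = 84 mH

Step 1 — Angular frequency: ω = 2π·f = 2π·100 = 628.3 rad/s.
Step 2 — Component impedances:
  R: Z = R = 90.8 Ω
  L: Z = jωL = j·628.3·0.084 = 0 + j52.78 Ω
Step 3 — Series combination: Z_total = R + L = 90.8 + j52.78 Ω = 105∠30.2° Ω.
Step 4 — Power factor: PF = cos(φ) = Re(Z)/|Z| = 90.8/105.02 = 0.8646.
Step 5 — Type: Im(Z) = 52.78 ⇒ lagging (phase φ = 30.2°).

PF = 0.8646 (lagging, φ = 30.2°)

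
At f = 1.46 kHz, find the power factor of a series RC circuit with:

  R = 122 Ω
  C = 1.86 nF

Step 1 — Angular frequency: ω = 2π·f = 2π·1460 = 9173 rad/s.
Step 2 — Component impedances:
  R: Z = R = 122 Ω
  C: Z = 1/(jωC) = -j/(ω·C) = 0 - j5.861e+04 Ω
Step 3 — Series combination: Z_total = R + C = 122 - j5.861e+04 Ω = 5.861e+04∠-89.9° Ω.
Step 4 — Power factor: PF = cos(φ) = Re(Z)/|Z| = 122/5.861e+04 = 0.002082.
Step 5 — Type: Im(Z) = -5.861e+04 ⇒ leading (phase φ = -89.9°).

PF = 0.002082 (leading, φ = -89.9°)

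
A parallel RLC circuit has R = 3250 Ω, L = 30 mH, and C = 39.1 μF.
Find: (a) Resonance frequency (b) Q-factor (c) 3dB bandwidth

Step 1 — Resonance: ω₀ = 1/√(LC) = 1/√(0.03·3.91e-05) = 923.3 rad/s.
Step 2 — f₀ = ω₀/(2π) = 147 Hz.
Step 3 — Parallel Q: Q = R/(ω₀L) = 3250/(923.3·0.03) = 117.3.
Step 4 — Bandwidth: Δω = ω₀/Q = 7.869 rad/s; BW = Δω/(2π) = 1.252 Hz.

(a) f₀ = 147 Hz  (b) Q = 117.3  (c) BW = 1.252 Hz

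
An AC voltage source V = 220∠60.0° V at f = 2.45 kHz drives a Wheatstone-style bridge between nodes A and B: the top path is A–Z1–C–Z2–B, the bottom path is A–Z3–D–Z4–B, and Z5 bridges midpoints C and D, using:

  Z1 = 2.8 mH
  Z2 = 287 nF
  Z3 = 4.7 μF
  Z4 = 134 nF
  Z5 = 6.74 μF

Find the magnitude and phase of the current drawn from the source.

Step 1 — Angular frequency: ω = 2π·f = 2π·2450 = 1.539e+04 rad/s.
Step 2 — Component impedances:
  Z1: Z = jωL = j·1.539e+04·0.0028 = 0 + j43.1 Ω
  Z2: Z = 1/(jωC) = -j/(ω·C) = 0 - j226.3 Ω
  Z3: Z = 1/(jωC) = -j/(ω·C) = 0 - j13.82 Ω
  Z4: Z = 1/(jωC) = -j/(ω·C) = 0 - j484.8 Ω
  Z5: Z = 1/(jωC) = -j/(ω·C) = 0 - j9.638 Ω
Step 3 — Bridge requires nodal analysis (the Z5 bridge couples midpoints C and D, so the two paths cannot be reduced to a simple series/parallel combination). Setting node B to ground and injecting 1 A at node A, the 3-node admittance system at A, C, D solves to V_A = Z_AB = 0 - j193.4 Ω = 193.4∠-90.0° Ω.
Step 4 — Source phasor: V = 220∠60.0° V = 110 + j190.5 V.
Step 5 — Ohm's law: I = V / Z_total = (110 + j190.5) / (0 - j193.4) = -0.9852 + j0.5688 A.
Step 6 — Convert to polar: |I| = 1.138 A, ∠I = 150.0°.

I = 1.138∠150.0° A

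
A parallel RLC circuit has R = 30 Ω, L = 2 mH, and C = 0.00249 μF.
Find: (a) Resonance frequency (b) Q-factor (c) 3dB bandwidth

Step 1 — Resonance: ω₀ = 1/√(LC) = 1/√(0.002·2.49e-09) = 4.481e+05 rad/s.
Step 2 — f₀ = ω₀/(2π) = 7.132e+04 Hz.
Step 3 — Parallel Q: Q = R/(ω₀L) = 30/(4.481e+05·0.002) = 0.03347.
Step 4 — Bandwidth: Δω = ω₀/Q = 1.339e+07 rad/s; BW = Δω/(2π) = 2.131e+06 Hz.

(a) f₀ = 7.132e+04 Hz  (b) Q = 0.03347  (c) BW = 2.131e+06 Hz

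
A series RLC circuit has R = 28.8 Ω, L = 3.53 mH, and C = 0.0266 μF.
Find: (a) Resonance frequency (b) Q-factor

Step 1 — Resonance condition Im(Z)=0 gives ω₀ = 1/√(LC).
Step 2 — ω₀ = 1/√(0.00353·2.66e-08) = 1.032e+05 rad/s.
Step 3 — f₀ = ω₀/(2π) = 1.642e+04 Hz.
Step 4 — Series Q: Q = ω₀L/R = 1.032e+05·0.00353/28.8 = 12.65.

(a) f₀ = 1.642e+04 Hz  (b) Q = 12.65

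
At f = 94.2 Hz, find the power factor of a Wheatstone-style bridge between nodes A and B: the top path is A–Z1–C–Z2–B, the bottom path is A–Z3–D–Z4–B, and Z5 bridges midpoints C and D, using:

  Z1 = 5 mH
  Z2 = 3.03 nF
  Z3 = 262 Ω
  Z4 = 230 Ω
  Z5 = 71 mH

Step 1 — Angular frequency: ω = 2π·f = 2π·94.2 = 591.9 rad/s.
Step 2 — Component impedances:
  Z1: Z = jωL = j·591.9·0.005 = 0 + j2.959 Ω
  Z2: Z = 1/(jωC) = -j/(ω·C) = 0 - j5.576e+05 Ω
  Z3: Z = R = 262 Ω
  Z4: Z = R = 230 Ω
  Z5: Z = jωL = j·591.9·0.071 = 0 + j42.02 Ω
Step 3 — Bridge requires nodal analysis (the Z5 bridge couples midpoints C and D, so the two paths cannot be reduced to a simple series/parallel combination). Setting node B to ground and injecting 1 A at node A, the 3-node admittance system at A, C, D solves to V_A = Z_AB = 237.5 + j43.6 Ω = 241.5∠10.4° Ω.
Step 4 — Power factor: PF = cos(φ) = Re(Z)/|Z| = 237.54/241.5 = 0.9836.
Step 5 — Type: Im(Z) = 43.6 ⇒ lagging (phase φ = 10.4°).

PF = 0.9836 (lagging, φ = 10.4°)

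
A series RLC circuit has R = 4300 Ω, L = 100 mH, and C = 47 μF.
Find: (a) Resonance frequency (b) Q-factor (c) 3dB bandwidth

Step 1 — Resonance: ω₀ = 1/√(LC) = 1/√(0.1·4.7e-05) = 461.3 rad/s.
Step 2 — f₀ = ω₀/(2π) = 73.41 Hz.
Step 3 — Series Q: Q = ω₀L/R = 461.3·0.1/4300 = 0.01073.
Step 4 — Bandwidth: Δω = ω₀/Q = 4.3e+04 rad/s; BW = Δω/(2π) = 6844 Hz.

(a) f₀ = 73.41 Hz  (b) Q = 0.01073  (c) BW = 6844 Hz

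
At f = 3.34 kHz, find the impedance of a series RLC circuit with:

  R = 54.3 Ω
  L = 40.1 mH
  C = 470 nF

Step 1 — Angular frequency: ω = 2π·f = 2π·3340 = 2.099e+04 rad/s.
Step 2 — Component impedances:
  R: Z = R = 54.3 Ω
  L: Z = jωL = j·2.099e+04·0.0401 = 0 + j841.5 Ω
  C: Z = 1/(jωC) = -j/(ω·C) = 0 - j101.4 Ω
Step 3 — Series combination: Z_total = R + L + C = 54.3 + j740.1 Ω = 742.1∠85.8° Ω.

Z = 54.3 + j740.1 Ω = 742.1∠85.8° Ω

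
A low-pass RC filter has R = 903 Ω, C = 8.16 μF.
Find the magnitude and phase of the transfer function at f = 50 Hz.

Step 1 — Angular frequency: ω = 2π·50 = 314.2 rad/s.
Step 2 — Transfer function: H(jω) = 1/(1 + jωRC).
Step 3 — Denominator: 1 + jωRC = 1 + j·314.2·903·8.16e-06 = 1 + j2.315.
Step 4 — H = 0.1573 - j0.3641.
Step 5 — Magnitude: |H| = 0.3966 (-8.0 dB); phase: φ = -66.6°.

|H| = 0.3966 (-8.0 dB), φ = -66.6°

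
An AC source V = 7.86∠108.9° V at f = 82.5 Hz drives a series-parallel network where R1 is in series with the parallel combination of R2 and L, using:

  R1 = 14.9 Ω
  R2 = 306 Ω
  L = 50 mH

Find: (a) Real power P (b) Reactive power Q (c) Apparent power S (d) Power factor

Step 1 — Angular frequency: ω = 2π·f = 2π·82.5 = 518.4 rad/s.
Step 2 — Component impedances:
  R1: Z = R = 14.9 Ω
  R2: Z = R = 306 Ω
  L: Z = jωL = j·518.4·0.05 = 0 + j25.92 Ω
Step 3 — Parallel branch: R2 || L = 1/(1/R2 + 1/L) = 2.18 + j25.73 Ω.
Step 4 — Series with R1: Z_total = R1 + (R2 || L) = 17.08 + j25.73 Ω = 30.89∠56.4° Ω.
Step 5 — Source phasor: V = 7.86∠108.9° V = -2.546 + j7.436 V.
Step 6 — Current: I = V / Z = 0.155 + j0.2018 A = 0.2545∠52.5° A.
Step 7 — Complex power: S = V·I* = 1.106 + j1.667 VA.
Step 8 — Real power: P = Re(S) = 1.106 W.
Step 9 — Reactive power: Q = Im(S) = 1.667 VAR.
Step 10 — Apparent power: |S| = 2 VA.
Step 11 — Power factor: PF = P/|S| = 0.553 (lagging).

(a) P = 1.106 W  (b) Q = 1.667 VAR  (c) S = 2 VA  (d) PF = 0.553 (lagging)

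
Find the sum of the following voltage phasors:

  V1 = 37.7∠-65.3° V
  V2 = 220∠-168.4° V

Step 1 — Convert each phasor to rectangular form:
  V1 = 37.7·(cos(-65.3°) + j·sin(-65.3°)) = 15.75 - j34.25 V
  V2 = 220·(cos(-168.4°) + j·sin(-168.4°)) = -215.5 - j44.24 V
Step 2 — Sum components: V_total = -199.8 - j78.49 V.
Step 3 — Convert to polar: |V_total| = 214.6 V, ∠V_total = -158.5°.

V_total = 214.6∠-158.5° V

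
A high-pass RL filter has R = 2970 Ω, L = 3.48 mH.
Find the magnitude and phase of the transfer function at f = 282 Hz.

Step 1 — Angular frequency: ω = 2π·282 = 1772 rad/s.
Step 2 — Transfer function: H(jω) = jωL/(R + jωL).
Step 3 — Numerator jωL = j·6.166; denominator R + jωL = 2970 + j6.166.
Step 4 — H = 4.31e-06 + j0.002076.
Step 5 — Magnitude: |H| = 0.002076 (-53.7 dB); phase: φ = 89.9°.

|H| = 0.002076 (-53.7 dB), φ = 89.9°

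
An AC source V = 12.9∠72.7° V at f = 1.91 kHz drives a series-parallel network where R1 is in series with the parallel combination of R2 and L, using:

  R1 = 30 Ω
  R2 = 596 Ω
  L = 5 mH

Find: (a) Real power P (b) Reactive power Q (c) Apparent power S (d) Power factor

Step 1 — Angular frequency: ω = 2π·f = 2π·1910 = 1.2e+04 rad/s.
Step 2 — Component impedances:
  R1: Z = R = 30 Ω
  R2: Z = R = 596 Ω
  L: Z = jωL = j·1.2e+04·0.005 = 0 + j60 Ω
Step 3 — Parallel branch: R2 || L = 1/(1/R2 + 1/L) = 5.981 + j59.4 Ω.
Step 4 — Series with R1: Z_total = R1 + (R2 || L) = 35.98 + j59.4 Ω = 69.45∠58.8° Ω.
Step 5 — Source phasor: V = 12.9∠72.7° V = 3.836 + j12.32 V.
Step 6 — Current: I = V / Z = 0.1803 + j0.04463 A = 0.1857∠13.9° A.
Step 7 — Complex power: S = V·I* = 1.241 + j2.049 VA.
Step 8 — Real power: P = Re(S) = 1.241 W.
Step 9 — Reactive power: Q = Im(S) = 2.049 VAR.
Step 10 — Apparent power: |S| = 2.396 VA.
Step 11 — Power factor: PF = P/|S| = 0.5181 (lagging).

(a) P = 1.241 W  (b) Q = 2.049 VAR  (c) S = 2.396 VA  (d) PF = 0.5181 (lagging)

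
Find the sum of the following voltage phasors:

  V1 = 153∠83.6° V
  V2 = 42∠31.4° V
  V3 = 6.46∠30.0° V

Step 1 — Convert each phasor to rectangular form:
  V1 = 153·(cos(83.6°) + j·sin(83.6°)) = 17.05 + j152 V
  V2 = 42·(cos(31.4°) + j·sin(31.4°)) = 35.85 + j21.88 V
  V3 = 6.46·(cos(30.0°) + j·sin(30.0°)) = 5.595 + j3.23 V
Step 2 — Sum components: V_total = 58.5 + j177.2 V.
Step 3 — Convert to polar: |V_total| = 186.6 V, ∠V_total = 71.7°.

V_total = 186.6∠71.7° V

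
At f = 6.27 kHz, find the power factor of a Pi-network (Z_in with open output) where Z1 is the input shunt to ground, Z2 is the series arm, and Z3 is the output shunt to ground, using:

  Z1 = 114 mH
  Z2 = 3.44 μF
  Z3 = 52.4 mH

Step 1 — Angular frequency: ω = 2π·f = 2π·6270 = 3.94e+04 rad/s.
Step 2 — Component impedances:
  Z1: Z = jωL = j·3.94e+04·0.114 = 0 + j4491 Ω
  Z2: Z = 1/(jωC) = -j/(ω·C) = 0 - j7.379 Ω
  Z3: Z = jωL = j·3.94e+04·0.0524 = 0 + j2064 Ω
Step 3 — With open output, the series arm Z2 and the output shunt Z3 appear in series to ground: Z2 + Z3 = 0 + j2057 Ω.
Step 4 — Parallel with input shunt Z1: Z_in = Z1 || (Z2 + Z3) = 0 + j1411 Ω = 1411∠90.0° Ω.
Step 5 — Power factor: PF = cos(φ) = Re(Z)/|Z| = -0/1411 = -0.
Step 6 — Type: Im(Z) = 1411 ⇒ lagging (phase φ = 90.0°).

PF = -0 (lagging, φ = 90.0°)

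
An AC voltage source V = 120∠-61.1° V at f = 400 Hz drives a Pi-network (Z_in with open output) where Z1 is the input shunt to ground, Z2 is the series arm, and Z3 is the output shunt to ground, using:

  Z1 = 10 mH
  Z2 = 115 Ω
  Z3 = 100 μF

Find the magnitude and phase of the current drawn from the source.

Step 1 — Angular frequency: ω = 2π·f = 2π·400 = 2513 rad/s.
Step 2 — Component impedances:
  Z1: Z = jωL = j·2513·0.01 = 0 + j25.13 Ω
  Z2: Z = R = 115 Ω
  Z3: Z = 1/(jωC) = -j/(ω·C) = 0 - j3.979 Ω
Step 3 — With open output, the series arm Z2 and the output shunt Z3 appear in series to ground: Z2 + Z3 = 115 - j3.979 Ω.
Step 4 — Parallel with input shunt Z1: Z_in = Z1 || (Z2 + Z3) = 5.313 + j24.16 Ω = 24.73∠77.6° Ω.
Step 5 — Source phasor: V = 120∠-61.1° V = 57.99 - j105.1 V.
Step 6 — Ohm's law: I = V / Z_total = (57.99 - j105.1) / (5.313 + j24.16) = -3.645 - j3.203 A.
Step 7 — Convert to polar: |I| = 4.852 A, ∠I = -138.7°.

I = 4.852∠-138.7° A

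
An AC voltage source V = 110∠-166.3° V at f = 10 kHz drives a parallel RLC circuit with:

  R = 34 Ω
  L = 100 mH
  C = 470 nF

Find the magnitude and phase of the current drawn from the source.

Step 1 — Angular frequency: ω = 2π·f = 2π·1e+04 = 6.283e+04 rad/s.
Step 2 — Component impedances:
  R: Z = R = 34 Ω
  L: Z = jωL = j·6.283e+04·0.1 = 0 + j6283 Ω
  C: Z = 1/(jωC) = -j/(ω·C) = 0 - j33.86 Ω
Step 3 — Parallel combination: 1/Z_total = 1/R + 1/L + 1/C; Z_total = 17.02 - j17 Ω = 24.06∠-45.0° Ω.
Step 4 — Source phasor: V = 110∠-166.3° V = -106.9 - j26.05 V.
Step 5 — Ohm's law: I = V / Z_total = (-106.9 - j26.05) / (17.02 - j17) = -2.378 - j3.905 A.
Step 6 — Convert to polar: |I| = 4.572 A, ∠I = -121.3°.

I = 4.572∠-121.3° A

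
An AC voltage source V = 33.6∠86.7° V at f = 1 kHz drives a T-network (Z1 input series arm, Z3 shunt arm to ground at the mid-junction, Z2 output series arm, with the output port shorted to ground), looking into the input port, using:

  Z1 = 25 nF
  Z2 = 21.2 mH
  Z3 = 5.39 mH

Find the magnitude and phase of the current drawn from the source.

Step 1 — Angular frequency: ω = 2π·f = 2π·1000 = 6283 rad/s.
Step 2 — Component impedances:
  Z1: Z = 1/(jωC) = -j/(ω·C) = 0 - j6366 Ω
  Z2: Z = jωL = j·6283·0.0212 = 0 + j133.2 Ω
  Z3: Z = jωL = j·6283·0.00539 = 0 + j33.87 Ω
Step 3 — With the output port shorted to ground, the output series arm Z2 runs from the junction to ground; the shunt arm Z3 also runs from the junction to ground. They appear in parallel: Z3 || Z2 = 0 + j27 Ω.
Step 4 — Series with input arm Z1: Z_in = Z1 + (Z3 || Z2) = 0 - j6339 Ω = 6339∠-90.0° Ω.
Step 5 — Source phasor: V = 33.6∠86.7° V = 1.934 + j33.54 V.
Step 6 — Ohm's law: I = V / Z_total = (1.934 + j33.54) / (0 - j6339) = -0.005292 + j0.0003051 A.
Step 7 — Convert to polar: |I| = 0.0053 A, ∠I = 176.7°.

I = 0.0053∠176.7° A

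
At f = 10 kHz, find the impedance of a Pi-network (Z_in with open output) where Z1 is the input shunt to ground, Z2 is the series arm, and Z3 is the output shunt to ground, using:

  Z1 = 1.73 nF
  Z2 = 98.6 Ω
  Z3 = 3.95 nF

Step 1 — Angular frequency: ω = 2π·f = 2π·1e+04 = 6.283e+04 rad/s.
Step 2 — Component impedances:
  Z1: Z = 1/(jωC) = -j/(ω·C) = 0 - j9200 Ω
  Z2: Z = R = 98.6 Ω
  Z3: Z = 1/(jωC) = -j/(ω·C) = 0 - j4029 Ω
Step 3 — With open output, the series arm Z2 and the output shunt Z3 appear in series to ground: Z2 + Z3 = 98.6 - j4029 Ω.
Step 4 — Parallel with input shunt Z1: Z_in = Z1 || (Z2 + Z3) = 47.68 - j2802 Ω = 2803∠-89.0° Ω.

Z = 47.68 - j2802 Ω = 2803∠-89.0° Ω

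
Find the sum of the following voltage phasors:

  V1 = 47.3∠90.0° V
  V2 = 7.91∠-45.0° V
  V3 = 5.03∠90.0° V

Step 1 — Convert each phasor to rectangular form:
  V1 = 47.3·(cos(90.0°) + j·sin(90.0°)) = 0 + j47.3 V
  V2 = 7.91·(cos(-45.0°) + j·sin(-45.0°)) = 5.593 - j5.593 V
  V3 = 5.03·(cos(90.0°) + j·sin(90.0°)) = 0 + j5.03 V
Step 2 — Sum components: V_total = 5.593 + j46.74 V.
Step 3 — Convert to polar: |V_total| = 47.07 V, ∠V_total = 83.2°.

V_total = 47.07∠83.2° V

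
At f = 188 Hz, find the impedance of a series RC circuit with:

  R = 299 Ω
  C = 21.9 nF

Step 1 — Angular frequency: ω = 2π·f = 2π·188 = 1181 rad/s.
Step 2 — Component impedances:
  R: Z = R = 299 Ω
  C: Z = 1/(jωC) = -j/(ω·C) = 0 - j3.866e+04 Ω
Step 3 — Series combination: Z_total = R + C = 299 - j3.866e+04 Ω = 3.866e+04∠-89.6° Ω.

Z = 299 - j3.866e+04 Ω = 3.866e+04∠-89.6° Ω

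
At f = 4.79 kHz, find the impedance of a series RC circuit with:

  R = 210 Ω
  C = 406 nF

Step 1 — Angular frequency: ω = 2π·f = 2π·4790 = 3.01e+04 rad/s.
Step 2 — Component impedances:
  R: Z = R = 210 Ω
  C: Z = 1/(jωC) = -j/(ω·C) = 0 - j81.84 Ω
Step 3 — Series combination: Z_total = R + C = 210 - j81.84 Ω = 225.4∠-21.3° Ω.

Z = 210 - j81.84 Ω = 225.4∠-21.3° Ω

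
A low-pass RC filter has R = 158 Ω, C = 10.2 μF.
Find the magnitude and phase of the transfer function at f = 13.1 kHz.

Step 1 — Angular frequency: ω = 2π·1.31e+04 = 8.231e+04 rad/s.
Step 2 — Transfer function: H(jω) = 1/(1 + jωRC).
Step 3 — Denominator: 1 + jωRC = 1 + j·8.231e+04·158·1.02e-05 = 1 + j132.7.
Step 4 — H = 5.683e-05 - j0.007538.
Step 5 — Magnitude: |H| = 0.007538 (-42.5 dB); phase: φ = -89.6°.

|H| = 0.007538 (-42.5 dB), φ = -89.6°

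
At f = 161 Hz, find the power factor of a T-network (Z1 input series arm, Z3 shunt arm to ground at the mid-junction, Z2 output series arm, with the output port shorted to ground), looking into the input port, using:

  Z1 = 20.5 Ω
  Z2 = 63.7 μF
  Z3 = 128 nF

Step 1 — Angular frequency: ω = 2π·f = 2π·161 = 1012 rad/s.
Step 2 — Component impedances:
  Z1: Z = R = 20.5 Ω
  Z2: Z = 1/(jωC) = -j/(ω·C) = 0 - j15.52 Ω
  Z3: Z = 1/(jωC) = -j/(ω·C) = 0 - j7723 Ω
Step 3 — With the output port shorted to ground, the output series arm Z2 runs from the junction to ground; the shunt arm Z3 also runs from the junction to ground. They appear in parallel: Z3 || Z2 = 0 - j15.49 Ω.
Step 4 — Series with input arm Z1: Z_in = Z1 + (Z3 || Z2) = 20.5 - j15.49 Ω = 25.69∠-37.1° Ω.
Step 5 — Power factor: PF = cos(φ) = Re(Z)/|Z| = 20.5/25.693 = 0.7979.
Step 6 — Type: Im(Z) = -15.49 ⇒ leading (phase φ = -37.1°).

PF = 0.7979 (leading, φ = -37.1°)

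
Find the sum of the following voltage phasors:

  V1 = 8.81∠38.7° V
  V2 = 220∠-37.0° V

Step 1 — Convert each phasor to rectangular form:
  V1 = 8.81·(cos(38.7°) + j·sin(38.7°)) = 6.876 + j5.508 V
  V2 = 220·(cos(-37.0°) + j·sin(-37.0°)) = 175.7 - j132.4 V
Step 2 — Sum components: V_total = 182.6 - j126.9 V.
Step 3 — Convert to polar: |V_total| = 222.3 V, ∠V_total = -34.8°.

V_total = 222.3∠-34.8° V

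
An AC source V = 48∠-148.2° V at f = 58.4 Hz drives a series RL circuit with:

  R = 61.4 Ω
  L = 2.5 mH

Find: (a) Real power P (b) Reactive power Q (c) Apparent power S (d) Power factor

Step 1 — Angular frequency: ω = 2π·f = 2π·58.4 = 366.9 rad/s.
Step 2 — Component impedances:
  R: Z = R = 61.4 Ω
  L: Z = jωL = j·366.9·0.0025 = 0 + j0.9173 Ω
Step 3 — Series combination: Z_total = R + L = 61.4 + j0.9173 Ω = 61.41∠0.9° Ω.
Step 4 — Source phasor: V = 48∠-148.2° V = -40.79 - j25.29 V.
Step 5 — Current: I = V / Z = -0.6704 - j0.4019 A = 0.7817∠-149.1° A.
Step 6 — Complex power: S = V·I* = 37.52 + j0.5605 VA.
Step 7 — Real power: P = Re(S) = 37.52 W.
Step 8 — Reactive power: Q = Im(S) = 0.5605 VAR.
Step 9 — Apparent power: |S| = 37.52 VA.
Step 10 — Power factor: PF = P/|S| = 0.9999 (lagging).

(a) P = 37.52 W  (b) Q = 0.5605 VAR  (c) S = 37.52 VA  (d) PF = 0.9999 (lagging)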